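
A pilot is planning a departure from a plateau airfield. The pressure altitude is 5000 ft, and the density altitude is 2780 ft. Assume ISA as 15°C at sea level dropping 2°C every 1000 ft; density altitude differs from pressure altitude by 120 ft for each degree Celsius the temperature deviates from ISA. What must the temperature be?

Density altitude − pressure altitude = 2780 − 5000 = -2220 ft.
At 120 ft/°C that is an ISA deviation of -2220/120 = -18.5°C.
ISA temperature at 5000 ft = 15 − 2 × (5000/1000) = 5°C.
OAT = ISA + deviation = 5 + (-18.5) = -13.5°C.

-13.5°C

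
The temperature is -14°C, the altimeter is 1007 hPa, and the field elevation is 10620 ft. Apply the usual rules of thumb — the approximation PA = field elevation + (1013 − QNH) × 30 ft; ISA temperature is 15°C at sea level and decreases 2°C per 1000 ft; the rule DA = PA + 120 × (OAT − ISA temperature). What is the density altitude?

9912 ft

Pressure altitude = 10620 + (1013 − 1007) × 30 = 10620 + (+180) = 10800 ft.
ISA temperature at 10800 ft = 15 − 2 × (10800/1000) = -6.6°C.
ISA deviation = -14 − (-6.6) = -7.4°C.
Density altitude = 10800 + 120 × (-7.4) = 9912 ft.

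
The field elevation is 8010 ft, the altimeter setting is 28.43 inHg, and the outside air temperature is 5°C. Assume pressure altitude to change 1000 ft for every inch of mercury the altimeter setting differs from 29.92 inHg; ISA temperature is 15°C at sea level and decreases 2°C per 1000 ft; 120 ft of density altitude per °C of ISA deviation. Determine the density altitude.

10580 ft

Pressure altitude = 8010 + (29.92 − 28.43) × 1000 = 8010 + (+1490) = 9500 ft.
ISA temperature at 9500 ft = 15 − 2 × (9500/1000) = -4°C.
ISA deviation = 5 − (-4) = +9°C.
Density altitude = 9500 + 120 × (9) = 10580 ft.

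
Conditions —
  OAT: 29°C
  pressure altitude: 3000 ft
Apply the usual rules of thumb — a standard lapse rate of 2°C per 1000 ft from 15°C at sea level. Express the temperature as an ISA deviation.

ISA+20°C

ISA temperature at 3000 ft = 15 − 2 × (3000/1000) = 9°C.
Deviation = OAT − ISA = 29 − 9 = +20°C.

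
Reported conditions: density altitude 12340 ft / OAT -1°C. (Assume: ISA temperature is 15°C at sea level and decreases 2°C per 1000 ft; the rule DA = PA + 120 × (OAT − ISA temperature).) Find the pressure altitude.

DA = PA + 120 × (OAT − (15 − 2·PA/1000)) = PA + 120·OAT − 1800 + 0.24·PA = 1.24·PA + 120·OAT − 1800.
So 1.24·PA = 12340 − 120 × (-1) + 1800 = 14260.
PA = 14260 / 1.24 = 11500 ft.

11500 ft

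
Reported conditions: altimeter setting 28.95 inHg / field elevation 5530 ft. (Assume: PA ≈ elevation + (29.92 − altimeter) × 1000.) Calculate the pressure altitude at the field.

6500 ft

Pressure correction = (29.92 − 28.95) × 1000 = +970 ft.
Pressure altitude = 5530 + (+970) = 6500 ft.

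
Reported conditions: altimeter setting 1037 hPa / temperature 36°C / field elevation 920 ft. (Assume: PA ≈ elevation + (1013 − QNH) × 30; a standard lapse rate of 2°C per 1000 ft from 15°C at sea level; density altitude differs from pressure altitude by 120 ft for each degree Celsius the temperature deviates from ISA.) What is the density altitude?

Pressure altitude = 920 + (1013 − 1037) × 30 = 920 + (-720) = 200 ft.
ISA temperature at 200 ft = 15 − 2 × (200/1000) = 14.6°C.
ISA deviation = 36 − 14.6 = +21.4°C.
Density altitude = 200 + 120 × (21.4) = 2768 ft.

2768 ft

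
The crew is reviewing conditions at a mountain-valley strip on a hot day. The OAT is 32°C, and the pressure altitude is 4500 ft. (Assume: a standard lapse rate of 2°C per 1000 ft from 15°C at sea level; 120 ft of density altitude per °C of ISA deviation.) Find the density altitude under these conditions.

7620 ft

ISA temperature at 4500 ft = 15 − 2 × (4500/1000) = 6°C.
ISA deviation = 32 − 6 = +26°C.
Density altitude = 4500 + 120 × (26) = 4500 + (+3120) = 7620 ft.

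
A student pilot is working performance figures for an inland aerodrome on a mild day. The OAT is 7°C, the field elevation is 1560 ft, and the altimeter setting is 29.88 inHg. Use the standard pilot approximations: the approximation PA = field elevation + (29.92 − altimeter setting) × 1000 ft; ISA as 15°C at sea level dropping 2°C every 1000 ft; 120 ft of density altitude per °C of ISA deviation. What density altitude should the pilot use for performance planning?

1024 ft

Pressure altitude = 1560 + (29.92 − 29.88) × 1000 = 1560 + (+40) = 1600 ft.
ISA temperature at 1600 ft = 15 − 2 × (1600/1000) = 11.8°C.
ISA deviation = 7 − 11.8 = -4.8°C.
Density altitude = 1600 + 120 × (-4.8) = 1024 ft.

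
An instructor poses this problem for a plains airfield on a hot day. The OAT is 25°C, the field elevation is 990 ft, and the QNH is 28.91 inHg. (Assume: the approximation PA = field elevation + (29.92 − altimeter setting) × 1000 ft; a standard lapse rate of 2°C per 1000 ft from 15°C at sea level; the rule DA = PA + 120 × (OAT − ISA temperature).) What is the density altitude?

3680 ft

Pressure altitude = 990 + (29.92 − 28.91) × 1000 = 990 + (+1010) = 2000 ft.
ISA temperature at 2000 ft = 15 − 2 × (2000/1000) = 11°C.
ISA deviation = 25 − 11 = +14°C.
Density altitude = 2000 + 120 × (14) = 3680 ft.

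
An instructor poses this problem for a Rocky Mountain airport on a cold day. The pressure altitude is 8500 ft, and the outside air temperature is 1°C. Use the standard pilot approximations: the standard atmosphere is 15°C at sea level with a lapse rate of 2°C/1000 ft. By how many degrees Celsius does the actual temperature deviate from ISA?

ISA+3°C

ISA temperature at 8500 ft = 15 − 2 × (8500/1000) = -2°C.
Deviation = OAT − ISA = 1 − (-2) = +3°C.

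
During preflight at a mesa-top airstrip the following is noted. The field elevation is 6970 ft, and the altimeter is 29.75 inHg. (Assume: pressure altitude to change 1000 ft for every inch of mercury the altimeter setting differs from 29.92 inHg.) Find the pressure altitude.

Pressure correction = (29.92 − 29.75) × 1000 = +170 ft.
Pressure altitude = 6970 + (+170) = 7140 ft.

7140 ft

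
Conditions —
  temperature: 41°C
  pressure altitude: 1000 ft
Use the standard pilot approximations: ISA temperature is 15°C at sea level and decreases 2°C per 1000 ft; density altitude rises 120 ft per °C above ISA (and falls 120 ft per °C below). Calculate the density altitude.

4360 ft

ISA temperature at 1000 ft = 15 − 2 × (1000/1000) = 13°C.
ISA deviation = 41 − 13 = +28°C.
Density altitude = 1000 + 120 × (28) = 1000 + (+3360) = 4360 ft.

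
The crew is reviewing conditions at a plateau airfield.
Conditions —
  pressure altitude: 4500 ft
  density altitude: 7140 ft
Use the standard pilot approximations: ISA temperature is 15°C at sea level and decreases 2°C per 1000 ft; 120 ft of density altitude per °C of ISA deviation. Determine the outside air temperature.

Density altitude − pressure altitude = 7140 − 4500 = +2640 ft.
At 120 ft/°C that is an ISA deviation of 2640/120 = +22°C.
ISA temperature at 4500 ft = 15 − 2 × (4500/1000) = 6°C.
OAT = ISA + deviation = 6 + (+22) = 28°C.

28°C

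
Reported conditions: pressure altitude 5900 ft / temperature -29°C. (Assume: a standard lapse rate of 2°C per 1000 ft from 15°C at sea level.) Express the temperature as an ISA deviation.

ISA-32.2°C

ISA temperature at 5900 ft = 15 − 2 × (5900/1000) = 3.2°C.
Deviation = OAT − ISA = -29 − 3.2 = -32.2°C.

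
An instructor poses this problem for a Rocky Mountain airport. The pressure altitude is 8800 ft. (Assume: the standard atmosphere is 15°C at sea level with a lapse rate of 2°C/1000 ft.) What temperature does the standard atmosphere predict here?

ISA temperature = 15 − 2 × (8800/1000) = 15 − 17.6 = -2.6°C.

-2.6°C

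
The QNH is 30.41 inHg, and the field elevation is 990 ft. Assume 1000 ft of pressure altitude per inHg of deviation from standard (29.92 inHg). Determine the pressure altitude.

500 ft

Pressure correction = (29.92 − 30.41) × 1000 = -490 ft.
Pressure altitude = 990 + (-490) = 500 ft.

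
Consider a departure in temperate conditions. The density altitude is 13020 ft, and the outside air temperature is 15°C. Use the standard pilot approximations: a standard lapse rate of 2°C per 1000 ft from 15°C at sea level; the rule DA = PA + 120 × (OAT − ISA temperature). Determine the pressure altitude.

DA = PA + 120 × (OAT − (15 − 2·PA/1000)) = PA + 120·OAT − 1800 + 0.24·PA = 1.24·PA + 120·OAT − 1800.
So 1.24·PA = 13020 − 120 × 15 + 1800 = 13020.
PA = 13020 / 1.24 = 10500 ft.

10500 ft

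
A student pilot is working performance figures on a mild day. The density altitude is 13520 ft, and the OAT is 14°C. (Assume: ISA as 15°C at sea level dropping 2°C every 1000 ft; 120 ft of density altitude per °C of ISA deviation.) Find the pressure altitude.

DA = PA + 120 × (OAT − (15 − 2·PA/1000)) = PA + 120·OAT − 1800 + 0.24·PA = 1.24·PA + 120·OAT − 1800.
So 1.24·PA = 13520 − 120 × 14 + 1800 = 13640.
PA = 13640 / 1.24 = 11000 ft.

11000 ft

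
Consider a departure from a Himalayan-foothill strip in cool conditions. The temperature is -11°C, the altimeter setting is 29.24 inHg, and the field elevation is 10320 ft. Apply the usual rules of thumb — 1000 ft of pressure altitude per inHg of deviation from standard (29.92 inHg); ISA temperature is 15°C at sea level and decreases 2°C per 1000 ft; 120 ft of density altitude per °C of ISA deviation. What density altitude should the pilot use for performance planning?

10520 ft

Pressure altitude = 10320 + (29.92 − 29.24) × 1000 = 10320 + (+680) = 11000 ft.
ISA temperature at 11000 ft = 15 − 2 × (11000/1000) = -7°C.
ISA deviation = -11 − (-7) = -4°C.
Density altitude = 11000 + 120 × (-4) = 10520 ft.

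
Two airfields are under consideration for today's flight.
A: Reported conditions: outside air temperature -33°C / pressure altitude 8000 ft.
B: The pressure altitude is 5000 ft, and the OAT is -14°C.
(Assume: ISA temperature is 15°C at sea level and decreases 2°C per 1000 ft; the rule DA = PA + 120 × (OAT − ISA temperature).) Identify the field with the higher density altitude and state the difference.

A: ISA temp = -1°C, deviation -32°C, DA = 8000 + 120 × (-32) = 4160 ft.
B: ISA temp = 5°C, deviation -19°C, DA = 5000 + 120 × (-19) = 2720 ft.
A is higher by 4160 − 2720 = 1440 ft.

A by 1440 ft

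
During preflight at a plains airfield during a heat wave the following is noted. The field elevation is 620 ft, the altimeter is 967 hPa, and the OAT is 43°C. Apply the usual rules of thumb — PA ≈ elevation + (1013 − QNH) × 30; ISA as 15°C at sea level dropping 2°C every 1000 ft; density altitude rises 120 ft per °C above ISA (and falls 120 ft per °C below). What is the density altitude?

Pressure altitude = 620 + (1013 − 967) × 30 = 620 + (+1380) = 2000 ft.
ISA temperature at 2000 ft = 15 − 2 × (2000/1000) = 11°C.
ISA deviation = 43 − 11 = +32°C.
Density altitude = 2000 + 120 × (32) = 5840 ft.

5840 ft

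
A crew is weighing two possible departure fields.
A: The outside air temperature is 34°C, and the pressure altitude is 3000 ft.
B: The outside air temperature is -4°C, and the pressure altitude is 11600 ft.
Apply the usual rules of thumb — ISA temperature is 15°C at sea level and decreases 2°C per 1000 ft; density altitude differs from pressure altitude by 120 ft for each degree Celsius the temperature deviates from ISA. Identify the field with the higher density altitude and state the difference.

B by 6104 ft

A: ISA temp = 9°C, deviation +25°C, DA = 3000 + 120 × 25 = 6000 ft.
B: ISA temp = -8.2°C, deviation +4.2°C, DA = 11600 + 120 × 4.2 = 12104 ft.
B is higher by 12104 − 6000 = 6104 ft.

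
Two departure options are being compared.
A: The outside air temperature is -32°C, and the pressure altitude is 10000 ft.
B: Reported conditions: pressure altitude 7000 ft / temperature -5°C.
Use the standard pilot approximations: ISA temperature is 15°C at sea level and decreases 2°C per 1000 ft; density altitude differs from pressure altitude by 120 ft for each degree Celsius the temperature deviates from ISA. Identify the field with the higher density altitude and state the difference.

A: ISA temp = -5°C, deviation -27°C, DA = 10000 + 120 × (-27) = 6760 ft.
B: ISA temp = 1°C, deviation -6°C, DA = 7000 + 120 × (-6) = 6280 ft.
A is higher by 6760 − 6280 = 480 ft.

A by 480 ft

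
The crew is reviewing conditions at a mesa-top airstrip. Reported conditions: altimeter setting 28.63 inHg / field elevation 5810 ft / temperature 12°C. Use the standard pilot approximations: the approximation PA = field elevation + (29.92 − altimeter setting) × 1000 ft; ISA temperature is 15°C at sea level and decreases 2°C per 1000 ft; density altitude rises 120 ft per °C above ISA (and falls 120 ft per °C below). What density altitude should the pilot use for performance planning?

Pressure altitude = 5810 + (29.92 − 28.63) × 1000 = 5810 + (+1290) = 7100 ft.
ISA temperature at 7100 ft = 15 − 2 × (7100/1000) = 0.8°C.
ISA deviation = 12 − 0.8 = +11.2°C.
Density altitude = 7100 + 120 × (11.2) = 8444 ft.

8444 ft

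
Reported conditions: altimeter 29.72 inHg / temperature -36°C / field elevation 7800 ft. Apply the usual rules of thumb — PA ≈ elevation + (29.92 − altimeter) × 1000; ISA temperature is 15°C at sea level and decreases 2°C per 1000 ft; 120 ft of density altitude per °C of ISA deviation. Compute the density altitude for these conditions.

3800 ft

Pressure altitude = 7800 + (29.92 − 29.72) × 1000 = 7800 + (+200) = 8000 ft.
ISA temperature at 8000 ft = 15 − 2 × (8000/1000) = -1°C.
ISA deviation = -36 − (-1) = -35°C.
Density altitude = 8000 + 120 × (-35) = 3800 ft.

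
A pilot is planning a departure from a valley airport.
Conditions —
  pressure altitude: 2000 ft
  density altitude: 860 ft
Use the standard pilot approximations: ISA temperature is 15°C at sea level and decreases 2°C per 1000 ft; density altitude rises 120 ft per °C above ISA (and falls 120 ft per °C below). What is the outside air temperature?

1.5°C

Density altitude − pressure altitude = 860 − 2000 = -1140 ft.
At 120 ft/°C that is an ISA deviation of -1140/120 = -9.5°C.
ISA temperature at 2000 ft = 15 − 2 × (2000/1000) = 11°C.
OAT = ISA + deviation = 11 + (-9.5) = 1.5°C.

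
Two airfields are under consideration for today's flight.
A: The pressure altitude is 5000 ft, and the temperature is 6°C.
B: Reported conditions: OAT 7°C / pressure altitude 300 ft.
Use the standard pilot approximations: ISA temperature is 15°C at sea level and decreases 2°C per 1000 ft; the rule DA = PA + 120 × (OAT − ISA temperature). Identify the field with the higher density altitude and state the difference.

A by 5708 ft

A: ISA temp = 5°C, deviation +1°C, DA = 5000 + 120 × 1 = 5120 ft.
B: ISA temp = 14.4°C, deviation -7.4°C, DA = 300 + 120 × (-7.4) = -588 ft.
A is higher by 5120 − (-588) = 5708 ft.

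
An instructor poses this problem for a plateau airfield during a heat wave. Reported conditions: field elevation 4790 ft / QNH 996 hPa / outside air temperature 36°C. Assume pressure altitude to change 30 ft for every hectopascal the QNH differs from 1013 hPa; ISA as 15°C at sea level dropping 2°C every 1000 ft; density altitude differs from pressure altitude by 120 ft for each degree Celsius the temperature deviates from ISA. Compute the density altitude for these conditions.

Pressure altitude = 4790 + (1013 − 996) × 30 = 4790 + (+510) = 5300 ft.
ISA temperature at 5300 ft = 15 − 2 × (5300/1000) = 4.4°C.
ISA deviation = 36 − 4.4 = +31.6°C.
Density altitude = 5300 + 120 × (31.6) = 9092 ft.

9092 ft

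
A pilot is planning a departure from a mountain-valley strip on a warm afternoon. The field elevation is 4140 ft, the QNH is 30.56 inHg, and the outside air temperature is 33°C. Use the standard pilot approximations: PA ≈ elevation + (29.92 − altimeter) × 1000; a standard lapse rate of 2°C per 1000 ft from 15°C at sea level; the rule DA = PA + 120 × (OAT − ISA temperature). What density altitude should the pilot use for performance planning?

6500 ft

Pressure altitude = 4140 + (29.92 − 30.56) × 1000 = 4140 + (-640) = 3500 ft.
ISA temperature at 3500 ft = 15 − 2 × (3500/1000) = 8°C.
ISA deviation = 33 − 8 = +25°C.
Density altitude = 3500 + 120 × (25) = 6500 ft.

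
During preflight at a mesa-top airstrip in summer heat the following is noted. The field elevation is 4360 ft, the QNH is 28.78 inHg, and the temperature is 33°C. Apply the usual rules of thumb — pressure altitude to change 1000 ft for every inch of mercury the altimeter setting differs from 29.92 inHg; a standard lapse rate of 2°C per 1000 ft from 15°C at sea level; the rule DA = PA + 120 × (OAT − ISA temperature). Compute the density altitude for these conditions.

Pressure altitude = 4360 + (29.92 − 28.78) × 1000 = 4360 + (+1140) = 5500 ft.
ISA temperature at 5500 ft = 15 − 2 × (5500/1000) = 4°C.
ISA deviation = 33 − 4 = +29°C.
Density altitude = 5500 + 120 × (29) = 8980 ft.

8980 ft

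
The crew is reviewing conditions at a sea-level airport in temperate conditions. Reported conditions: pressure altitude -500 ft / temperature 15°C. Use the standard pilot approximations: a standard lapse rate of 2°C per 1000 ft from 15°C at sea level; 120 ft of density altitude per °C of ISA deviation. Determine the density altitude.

-620 ft

ISA temperature at -500 ft = 15 − 2 × (-500/1000) = 16°C.
ISA deviation = 15 − 16 = -1°C.
Density altitude = -500 + 120 × (-1) = -500 + (-120) = -620 ft.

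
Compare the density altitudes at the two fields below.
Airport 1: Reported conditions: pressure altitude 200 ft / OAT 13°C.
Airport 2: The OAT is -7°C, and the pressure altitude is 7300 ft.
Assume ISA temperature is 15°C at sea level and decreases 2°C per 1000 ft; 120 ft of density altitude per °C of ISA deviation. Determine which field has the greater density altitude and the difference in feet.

Airport 2 by 6404 ft

Airport 1: ISA temp = 14.6°C, deviation -1.6°C, DA = 200 + 120 × (-1.6) = 8 ft.
Airport 2: ISA temp = 0.4°C, deviation -7.4°C, DA = 7300 + 120 × (-7.4) = 6412 ft.
Airport 2 is higher by 6412 − 8 = 6404 ft.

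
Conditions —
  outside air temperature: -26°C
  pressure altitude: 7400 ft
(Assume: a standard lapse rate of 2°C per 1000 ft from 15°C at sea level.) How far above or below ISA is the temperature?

ISA temperature at 7400 ft = 15 − 2 × (7400/1000) = 0.2°C.
Deviation = OAT − ISA = -26 − 0.2 = -26.2°C.

ISA-26.2°C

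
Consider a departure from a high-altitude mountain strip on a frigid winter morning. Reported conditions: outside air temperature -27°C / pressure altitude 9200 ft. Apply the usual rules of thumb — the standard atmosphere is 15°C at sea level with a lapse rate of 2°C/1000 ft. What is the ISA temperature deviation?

ISA temperature at 9200 ft = 15 − 2 × (9200/1000) = -3.4°C.
Deviation = OAT − ISA = -27 − (-3.4) = -23.6°C.

ISA-23.6°C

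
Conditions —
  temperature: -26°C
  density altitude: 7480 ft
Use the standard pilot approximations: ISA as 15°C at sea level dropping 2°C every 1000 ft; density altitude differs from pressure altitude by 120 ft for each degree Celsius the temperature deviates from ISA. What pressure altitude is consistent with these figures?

10000 ft

DA = PA + 120 × (OAT − (15 − 2·PA/1000)) = PA + 120·OAT − 1800 + 0.24·PA = 1.24·PA + 120·OAT − 1800.
So 1.24·PA = 7480 − 120 × (-26) + 1800 = 12400.
PA = 12400 / 1.24 = 10000 ft.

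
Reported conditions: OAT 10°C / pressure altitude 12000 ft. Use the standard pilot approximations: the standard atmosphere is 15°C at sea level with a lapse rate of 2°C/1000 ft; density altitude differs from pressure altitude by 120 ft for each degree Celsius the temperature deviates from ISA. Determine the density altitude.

ISA temperature at 12000 ft = 15 − 2 × (12000/1000) = -9°C.
ISA deviation = 10 − (-9) = +19°C.
Density altitude = 12000 + 120 × (19) = 12000 + (+2280) = 14280 ft.

14280 ft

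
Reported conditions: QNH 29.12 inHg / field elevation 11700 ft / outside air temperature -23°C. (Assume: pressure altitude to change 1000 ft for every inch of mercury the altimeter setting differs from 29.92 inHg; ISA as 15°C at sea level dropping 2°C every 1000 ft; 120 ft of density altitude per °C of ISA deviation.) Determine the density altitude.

10940 ft

Pressure altitude = 11700 + (29.92 − 29.12) × 1000 = 11700 + (+800) = 12500 ft.
ISA temperature at 12500 ft = 15 − 2 × (12500/1000) = -10°C.
ISA deviation = -23 − (-10) = -13°C.
Density altitude = 12500 + 120 × (-13) = 10940 ft.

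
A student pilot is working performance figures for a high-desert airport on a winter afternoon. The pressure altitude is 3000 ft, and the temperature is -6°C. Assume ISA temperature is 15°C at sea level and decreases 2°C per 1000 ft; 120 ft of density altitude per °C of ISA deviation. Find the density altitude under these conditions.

ISA temperature at 3000 ft = 15 − 2 × (3000/1000) = 9°C.
ISA deviation = -6 − 9 = -15°C.
Density altitude = 3000 + 120 × (-15) = 3000 + (-1800) = 1200 ft.

1200 ft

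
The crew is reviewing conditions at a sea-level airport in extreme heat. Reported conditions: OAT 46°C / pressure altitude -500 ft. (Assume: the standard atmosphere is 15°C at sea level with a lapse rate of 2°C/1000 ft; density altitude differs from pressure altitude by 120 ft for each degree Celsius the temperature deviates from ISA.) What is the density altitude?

ISA temperature at -500 ft = 15 − 2 × (-500/1000) = 16°C.
ISA deviation = 46 − 16 = +30°C.
Density altitude = -500 + 120 × (30) = -500 + (+3600) = 3100 ft.

3100 ft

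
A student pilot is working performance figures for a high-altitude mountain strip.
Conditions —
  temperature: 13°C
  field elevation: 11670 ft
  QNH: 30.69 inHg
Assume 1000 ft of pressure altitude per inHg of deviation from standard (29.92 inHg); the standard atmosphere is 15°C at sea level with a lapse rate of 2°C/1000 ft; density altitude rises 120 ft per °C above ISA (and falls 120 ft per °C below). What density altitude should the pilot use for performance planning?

Pressure altitude = 11670 + (29.92 − 30.69) × 1000 = 11670 + (-770) = 10900 ft.
ISA temperature at 10900 ft = 15 − 2 × (10900/1000) = -6.8°C.
ISA deviation = 13 − (-6.8) = +19.8°C.
Density altitude = 10900 + 120 × (19.8) = 13276 ft.

13276 ft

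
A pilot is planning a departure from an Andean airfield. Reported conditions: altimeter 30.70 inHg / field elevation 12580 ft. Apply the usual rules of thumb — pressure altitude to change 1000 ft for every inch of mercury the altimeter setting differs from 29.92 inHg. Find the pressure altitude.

Pressure correction = (29.92 − 30.70) × 1000 = -780 ft.
Pressure altitude = 12580 + (-780) = 11800 ft.

11800 ft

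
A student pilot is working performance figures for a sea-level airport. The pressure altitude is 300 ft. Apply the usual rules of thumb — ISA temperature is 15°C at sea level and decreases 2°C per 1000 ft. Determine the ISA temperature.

14.4°C

ISA temperature = 15 − 2 × (300/1000) = 15 − 0.6 = 14.4°C.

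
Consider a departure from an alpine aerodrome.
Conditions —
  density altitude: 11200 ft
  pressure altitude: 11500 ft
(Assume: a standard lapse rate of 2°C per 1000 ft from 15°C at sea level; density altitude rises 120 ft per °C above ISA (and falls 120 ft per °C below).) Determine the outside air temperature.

-10.5°C

Density altitude − pressure altitude = 11200 − 11500 = -300 ft.
At 120 ft/°C that is an ISA deviation of -300/120 = -2.5°C.
ISA temperature at 11500 ft = 15 − 2 × (11500/1000) = -8°C.
OAT = ISA + deviation = -8 + (-2.5) = -10.5°C.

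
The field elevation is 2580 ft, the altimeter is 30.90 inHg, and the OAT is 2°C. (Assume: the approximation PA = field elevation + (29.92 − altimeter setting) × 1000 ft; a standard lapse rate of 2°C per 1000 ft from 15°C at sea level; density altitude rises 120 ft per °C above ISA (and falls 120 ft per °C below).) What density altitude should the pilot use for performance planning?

Pressure altitude = 2580 + (29.92 − 30.90) × 1000 = 2580 + (-980) = 1600 ft.
ISA temperature at 1600 ft = 15 − 2 × (1600/1000) = 11.8°C.
ISA deviation = 2 − 11.8 = -9.8°C.
Density altitude = 1600 + 120 × (-9.8) = 424 ft.

424 ft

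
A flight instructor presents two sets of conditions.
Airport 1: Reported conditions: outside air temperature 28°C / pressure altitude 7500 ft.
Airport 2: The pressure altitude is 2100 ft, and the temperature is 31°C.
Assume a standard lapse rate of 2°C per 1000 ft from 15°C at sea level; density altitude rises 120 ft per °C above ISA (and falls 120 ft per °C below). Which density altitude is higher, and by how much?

Airport 1: ISA temp = 0°C, deviation +28°C, DA = 7500 + 120 × 28 = 10860 ft.
Airport 2: ISA temp = 10.8°C, deviation +20.2°C, DA = 2100 + 120 × 20.2 = 4524 ft.
Airport 1 is higher by 10860 − 4524 = 6336 ft.

Airport 1 by 6336 ft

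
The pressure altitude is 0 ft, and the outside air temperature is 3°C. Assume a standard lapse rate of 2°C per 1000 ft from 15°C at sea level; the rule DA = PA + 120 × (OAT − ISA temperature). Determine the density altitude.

-1440 ft

ISA temperature at 0 ft = 15 − 2 × (0/1000) = 15°C.
ISA deviation = 3 − 15 = -12°C.
Density altitude = 0 + 120 × (-12) = 0 + (-1440) = -1440 ft.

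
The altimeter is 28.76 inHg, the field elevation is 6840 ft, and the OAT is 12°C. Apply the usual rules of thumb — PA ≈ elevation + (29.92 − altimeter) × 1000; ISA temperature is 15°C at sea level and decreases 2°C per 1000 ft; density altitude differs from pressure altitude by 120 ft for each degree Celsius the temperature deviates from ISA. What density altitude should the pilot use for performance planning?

Pressure altitude = 6840 + (29.92 − 28.76) × 1000 = 6840 + (+1160) = 8000 ft.
ISA temperature at 8000 ft = 15 − 2 × (8000/1000) = -1°C.
ISA deviation = 12 − (-1) = +13°C.
Density altitude = 8000 + 120 × (13) = 9560 ft.

9560 ft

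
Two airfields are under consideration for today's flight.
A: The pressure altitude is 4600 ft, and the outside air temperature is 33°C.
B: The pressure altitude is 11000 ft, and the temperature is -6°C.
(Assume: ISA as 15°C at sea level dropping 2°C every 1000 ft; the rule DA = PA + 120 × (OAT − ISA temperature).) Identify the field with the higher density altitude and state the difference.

A: ISA temp = 5.8°C, deviation +27.2°C, DA = 4600 + 120 × 27.2 = 7864 ft.
B: ISA temp = -7°C, deviation +1°C, DA = 11000 + 120 × 1 = 11120 ft.
B is higher by 11120 − 7864 = 3256 ft.

B by 3256 ft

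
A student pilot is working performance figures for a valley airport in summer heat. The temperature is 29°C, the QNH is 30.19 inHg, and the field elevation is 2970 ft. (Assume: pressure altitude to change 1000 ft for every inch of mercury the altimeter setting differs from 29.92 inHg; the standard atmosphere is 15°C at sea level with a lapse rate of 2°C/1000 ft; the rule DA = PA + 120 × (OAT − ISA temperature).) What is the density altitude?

Pressure altitude = 2970 + (29.92 − 30.19) × 1000 = 2970 + (-270) = 2700 ft.
ISA temperature at 2700 ft = 15 − 2 × (2700/1000) = 9.6°C.
ISA deviation = 29 − 9.6 = +19.4°C.
Density altitude = 2700 + 120 × (19.4) = 5028 ft.

5028 ft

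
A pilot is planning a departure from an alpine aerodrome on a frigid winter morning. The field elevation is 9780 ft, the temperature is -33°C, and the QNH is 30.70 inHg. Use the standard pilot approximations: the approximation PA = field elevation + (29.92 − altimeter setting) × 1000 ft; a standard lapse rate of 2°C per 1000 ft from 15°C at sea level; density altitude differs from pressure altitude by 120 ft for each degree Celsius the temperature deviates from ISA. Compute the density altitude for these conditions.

Pressure altitude = 9780 + (29.92 − 30.70) × 1000 = 9780 + (-780) = 9000 ft.
ISA temperature at 9000 ft = 15 − 2 × (9000/1000) = -3°C.
ISA deviation = -33 − (-3) = -30°C.
Density altitude = 9000 + 120 × (-30) = 5400 ft.

5400 ft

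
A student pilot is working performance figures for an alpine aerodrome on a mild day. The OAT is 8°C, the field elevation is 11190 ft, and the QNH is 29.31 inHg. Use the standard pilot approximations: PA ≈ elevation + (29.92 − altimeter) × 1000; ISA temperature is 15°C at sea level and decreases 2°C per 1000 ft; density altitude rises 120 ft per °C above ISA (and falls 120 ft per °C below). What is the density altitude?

13792 ft

Pressure altitude = 11190 + (29.92 − 29.31) × 1000 = 11190 + (+610) = 11800 ft.
ISA temperature at 11800 ft = 15 − 2 × (11800/1000) = -8.6°C.
ISA deviation = 8 − (-8.6) = +16.6°C.
Density altitude = 11800 + 120 × (16.6) = 13792 ft.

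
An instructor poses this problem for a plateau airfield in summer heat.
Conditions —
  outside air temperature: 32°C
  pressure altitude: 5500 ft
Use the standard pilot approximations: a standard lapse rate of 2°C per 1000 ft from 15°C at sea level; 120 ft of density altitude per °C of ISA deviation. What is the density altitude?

ISA temperature at 5500 ft = 15 − 2 × (5500/1000) = 4°C.
ISA deviation = 32 − 4 = +28°C.
Density altitude = 5500 + 120 × (28) = 5500 + (+3360) = 8860 ft.

8860 ft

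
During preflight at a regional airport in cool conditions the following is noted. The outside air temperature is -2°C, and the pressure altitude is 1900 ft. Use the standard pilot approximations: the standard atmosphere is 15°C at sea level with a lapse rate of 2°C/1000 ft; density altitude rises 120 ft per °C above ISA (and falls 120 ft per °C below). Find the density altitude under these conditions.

316 ft

ISA temperature at 1900 ft = 15 − 2 × (1900/1000) = 11.2°C.
ISA deviation = -2 − 11.2 = -13.2°C.
Density altitude = 1900 + 120 × (-13.2) = 1900 + (-1584) = 316 ft.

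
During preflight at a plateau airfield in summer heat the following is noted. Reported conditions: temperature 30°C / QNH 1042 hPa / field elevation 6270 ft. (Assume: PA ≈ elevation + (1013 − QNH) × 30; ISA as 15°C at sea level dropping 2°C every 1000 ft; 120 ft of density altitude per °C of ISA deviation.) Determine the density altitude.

8496 ft

Pressure altitude = 6270 + (1013 − 1042) × 30 = 6270 + (-870) = 5400 ft.
ISA temperature at 5400 ft = 15 − 2 × (5400/1000) = 4.2°C.
ISA deviation = 30 − 4.2 = +25.8°C.
Density altitude = 5400 + 120 × (25.8) = 8496 ft.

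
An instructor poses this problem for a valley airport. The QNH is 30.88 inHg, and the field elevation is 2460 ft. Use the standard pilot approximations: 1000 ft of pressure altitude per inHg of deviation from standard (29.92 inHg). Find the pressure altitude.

1500 ft

Pressure correction = (29.92 − 30.88) × 1000 = -960 ft.
Pressure altitude = 2460 + (-960) = 1500 ft.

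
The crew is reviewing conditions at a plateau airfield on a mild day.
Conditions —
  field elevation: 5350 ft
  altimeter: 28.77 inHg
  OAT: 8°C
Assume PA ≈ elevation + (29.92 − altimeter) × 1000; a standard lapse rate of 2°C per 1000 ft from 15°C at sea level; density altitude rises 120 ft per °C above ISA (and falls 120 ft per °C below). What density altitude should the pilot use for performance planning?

Pressure altitude = 5350 + (29.92 − 28.77) × 1000 = 5350 + (+1150) = 6500 ft.
ISA temperature at 6500 ft = 15 − 2 × (6500/1000) = 2°C.
ISA deviation = 8 − 2 = +6°C.
Density altitude = 6500 + 120 × (6) = 7220 ft.

7220 ft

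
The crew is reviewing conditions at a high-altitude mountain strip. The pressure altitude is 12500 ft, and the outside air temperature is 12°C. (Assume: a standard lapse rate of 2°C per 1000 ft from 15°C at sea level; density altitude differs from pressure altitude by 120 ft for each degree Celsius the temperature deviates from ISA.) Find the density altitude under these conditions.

15140 ft

ISA temperature at 12500 ft = 15 − 2 × (12500/1000) = -10°C.
ISA deviation = 12 − (-10) = +22°C.
Density altitude = 12500 + 120 × (22) = 12500 + (+2640) = 15140 ft.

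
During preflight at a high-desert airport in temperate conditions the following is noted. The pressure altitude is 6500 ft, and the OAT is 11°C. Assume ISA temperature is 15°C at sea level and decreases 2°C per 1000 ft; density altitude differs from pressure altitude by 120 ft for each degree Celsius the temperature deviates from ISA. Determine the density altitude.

7580 ft

ISA temperature at 6500 ft = 15 − 2 × (6500/1000) = 2°C.
ISA deviation = 11 − 2 = +9°C.
Density altitude = 6500 + 120 × (9) = 6500 + (+1080) = 7580 ft.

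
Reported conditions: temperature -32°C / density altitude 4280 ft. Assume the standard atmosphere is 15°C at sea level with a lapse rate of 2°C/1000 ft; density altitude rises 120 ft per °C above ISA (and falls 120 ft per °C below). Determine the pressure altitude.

8000 ft

DA = PA + 120 × (OAT − (15 − 2·PA/1000)) = PA + 120·OAT − 1800 + 0.24·PA = 1.24·PA + 120·OAT − 1800.
So 1.24·PA = 4280 − 120 × (-32) + 1800 = 9920.
PA = 9920 / 1.24 = 8000 ft.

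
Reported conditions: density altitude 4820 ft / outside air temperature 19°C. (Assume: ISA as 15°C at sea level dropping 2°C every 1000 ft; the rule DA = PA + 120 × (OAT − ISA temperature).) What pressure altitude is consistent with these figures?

3500 ft

DA = PA + 120 × (OAT − (15 − 2·PA/1000)) = PA + 120·OAT − 1800 + 0.24·PA = 1.24·PA + 120·OAT − 1800.
So 1.24·PA = 4820 − 120 × 19 + 1800 = 4340.
PA = 4340 / 1.24 = 3500 ft.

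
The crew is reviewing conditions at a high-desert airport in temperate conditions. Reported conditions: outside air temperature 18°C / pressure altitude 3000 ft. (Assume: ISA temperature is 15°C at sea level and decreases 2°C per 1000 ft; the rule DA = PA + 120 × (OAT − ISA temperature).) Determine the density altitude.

4080 ft

ISA temperature at 3000 ft = 15 − 2 × (3000/1000) = 9°C.
ISA deviation = 18 − 9 = +9°C.
Density altitude = 3000 + 120 × (9) = 3000 + (+1080) = 4080 ft.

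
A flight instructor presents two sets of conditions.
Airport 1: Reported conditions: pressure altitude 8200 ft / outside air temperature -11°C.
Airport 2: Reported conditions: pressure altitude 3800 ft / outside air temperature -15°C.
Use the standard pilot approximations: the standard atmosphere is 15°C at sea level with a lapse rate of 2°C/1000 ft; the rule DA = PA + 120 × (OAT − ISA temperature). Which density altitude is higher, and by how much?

Airport 1: ISA temp = -1.4°C, deviation -9.6°C, DA = 8200 + 120 × (-9.6) = 7048 ft.
Airport 2: ISA temp = 7.4°C, deviation -22.4°C, DA = 3800 + 120 × (-22.4) = 1112 ft.
Airport 1 is higher by 7048 − 1112 = 5936 ft.

Airport 1 by 5936 ft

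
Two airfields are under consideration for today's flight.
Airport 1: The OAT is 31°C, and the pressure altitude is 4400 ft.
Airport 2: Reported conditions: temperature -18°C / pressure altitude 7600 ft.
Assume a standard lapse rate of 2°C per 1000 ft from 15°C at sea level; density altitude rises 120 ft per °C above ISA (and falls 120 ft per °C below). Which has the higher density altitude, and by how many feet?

Airport 1 by 1912 ft

Airport 1: ISA temp = 6.2°C, deviation +24.8°C, DA = 4400 + 120 × 24.8 = 7376 ft.
Airport 2: ISA temp = -0.2°C, deviation -17.8°C, DA = 7600 + 120 × (-17.8) = 5464 ft.
Airport 1 is higher by 7376 − 5464 = 1912 ft.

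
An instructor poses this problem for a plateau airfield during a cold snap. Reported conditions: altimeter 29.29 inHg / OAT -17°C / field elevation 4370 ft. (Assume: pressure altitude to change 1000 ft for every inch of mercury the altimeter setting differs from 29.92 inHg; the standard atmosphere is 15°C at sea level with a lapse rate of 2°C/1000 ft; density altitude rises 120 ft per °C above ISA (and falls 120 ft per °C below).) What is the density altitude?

2360 ft

Pressure altitude = 4370 + (29.92 − 29.29) × 1000 = 4370 + (+630) = 5000 ft.
ISA temperature at 5000 ft = 15 − 2 × (5000/1000) = 5°C.
ISA deviation = -17 − 5 = -22°C.
Density altitude = 5000 + 120 × (-22) = 2360 ft.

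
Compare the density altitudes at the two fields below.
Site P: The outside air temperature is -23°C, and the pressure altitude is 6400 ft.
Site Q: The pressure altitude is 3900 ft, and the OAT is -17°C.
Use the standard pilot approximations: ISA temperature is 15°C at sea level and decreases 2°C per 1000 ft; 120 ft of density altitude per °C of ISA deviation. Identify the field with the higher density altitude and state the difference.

Site P by 2380 ft

Site P: ISA temp = 2.2°C, deviation -25.2°C, DA = 6400 + 120 × (-25.2) = 3376 ft.
Site Q: ISA temp = 7.2°C, deviation -24.2°C, DA = 3900 + 120 × (-24.2) = 996 ft.
Site P is higher by 3376 − 996 = 2380 ft.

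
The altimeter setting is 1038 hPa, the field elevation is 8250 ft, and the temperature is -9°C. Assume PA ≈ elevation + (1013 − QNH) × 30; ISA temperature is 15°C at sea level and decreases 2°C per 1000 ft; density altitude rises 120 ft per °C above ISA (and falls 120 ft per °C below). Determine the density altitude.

Pressure altitude = 8250 + (1013 − 1038) × 30 = 8250 + (-750) = 7500 ft.
ISA temperature at 7500 ft = 15 − 2 × (7500/1000) = 0°C.
ISA deviation = -9 − 0 = -9°C.
Density altitude = 7500 + 120 × (-9) = 6420 ft.

6420 ft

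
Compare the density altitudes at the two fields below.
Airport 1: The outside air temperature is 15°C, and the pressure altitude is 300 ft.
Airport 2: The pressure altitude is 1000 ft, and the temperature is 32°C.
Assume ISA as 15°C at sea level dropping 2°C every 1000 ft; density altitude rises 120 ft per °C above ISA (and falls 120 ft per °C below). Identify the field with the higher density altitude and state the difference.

Airport 2 by 2908 ft

Airport 1: ISA temp = 14.4°C, deviation +0.6°C, DA = 300 + 120 × 0.6 = 372 ft.
Airport 2: ISA temp = 13°C, deviation +19°C, DA = 1000 + 120 × 19 = 3280 ft.
Airport 2 is higher by 3280 − 372 = 2908 ft.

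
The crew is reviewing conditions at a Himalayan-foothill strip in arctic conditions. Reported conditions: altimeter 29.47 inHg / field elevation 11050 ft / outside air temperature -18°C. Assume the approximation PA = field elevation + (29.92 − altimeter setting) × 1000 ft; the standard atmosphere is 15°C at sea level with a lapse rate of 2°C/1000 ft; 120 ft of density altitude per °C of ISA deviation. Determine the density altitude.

10300 ft

Pressure altitude = 11050 + (29.92 − 29.47) × 1000 = 11050 + (+450) = 11500 ft.
ISA temperature at 11500 ft = 15 − 2 × (11500/1000) = -8°C.
ISA deviation = -18 − (-8) = -10°C.
Density altitude = 11500 + 120 × (-10) = 10300 ft.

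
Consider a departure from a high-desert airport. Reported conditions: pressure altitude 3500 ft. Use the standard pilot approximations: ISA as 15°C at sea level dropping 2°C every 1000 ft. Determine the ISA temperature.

8°C

ISA temperature = 15 − 2 × (3500/1000) = 15 − 7 = 8°C.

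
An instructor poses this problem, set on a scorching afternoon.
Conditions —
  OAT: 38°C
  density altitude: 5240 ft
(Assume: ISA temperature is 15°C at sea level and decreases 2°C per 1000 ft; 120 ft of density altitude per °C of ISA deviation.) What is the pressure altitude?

2000 ft

DA = PA + 120 × (OAT − (15 − 2·PA/1000)) = PA + 120·OAT − 1800 + 0.24·PA = 1.24·PA + 120·OAT − 1800.
So 1.24·PA = 5240 − 120 × 38 + 1800 = 2480.
PA = 2480 / 1.24 = 2000 ft.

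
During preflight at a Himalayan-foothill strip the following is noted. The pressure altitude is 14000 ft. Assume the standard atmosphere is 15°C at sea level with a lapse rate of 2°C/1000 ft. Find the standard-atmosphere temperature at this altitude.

-13°C

ISA temperature = 15 − 2 × (14000/1000) = 15 − 28 = -13°C.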